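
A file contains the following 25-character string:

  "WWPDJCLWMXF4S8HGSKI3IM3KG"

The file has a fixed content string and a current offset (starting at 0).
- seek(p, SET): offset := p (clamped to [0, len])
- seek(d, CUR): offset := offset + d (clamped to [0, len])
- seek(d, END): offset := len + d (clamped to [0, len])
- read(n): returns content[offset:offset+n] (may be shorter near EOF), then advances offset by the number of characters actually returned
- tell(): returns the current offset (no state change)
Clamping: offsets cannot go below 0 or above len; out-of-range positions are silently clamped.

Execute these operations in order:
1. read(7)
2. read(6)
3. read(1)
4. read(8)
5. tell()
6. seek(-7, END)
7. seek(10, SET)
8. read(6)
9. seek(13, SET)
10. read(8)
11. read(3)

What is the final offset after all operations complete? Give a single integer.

Answer: 24

Derivation:
After 1 (read(7)): returned 'WWPDJCL', offset=7
After 2 (read(6)): returned 'WMXF4S', offset=13
After 3 (read(1)): returned '8', offset=14
After 4 (read(8)): returned 'HGSKI3IM', offset=22
After 5 (tell()): offset=22
After 6 (seek(-7, END)): offset=18
After 7 (seek(10, SET)): offset=10
After 8 (read(6)): returned 'F4S8HG', offset=16
After 9 (seek(13, SET)): offset=13
After 10 (read(8)): returned '8HGSKI3I', offset=21
After 11 (read(3)): returned 'M3K', offset=24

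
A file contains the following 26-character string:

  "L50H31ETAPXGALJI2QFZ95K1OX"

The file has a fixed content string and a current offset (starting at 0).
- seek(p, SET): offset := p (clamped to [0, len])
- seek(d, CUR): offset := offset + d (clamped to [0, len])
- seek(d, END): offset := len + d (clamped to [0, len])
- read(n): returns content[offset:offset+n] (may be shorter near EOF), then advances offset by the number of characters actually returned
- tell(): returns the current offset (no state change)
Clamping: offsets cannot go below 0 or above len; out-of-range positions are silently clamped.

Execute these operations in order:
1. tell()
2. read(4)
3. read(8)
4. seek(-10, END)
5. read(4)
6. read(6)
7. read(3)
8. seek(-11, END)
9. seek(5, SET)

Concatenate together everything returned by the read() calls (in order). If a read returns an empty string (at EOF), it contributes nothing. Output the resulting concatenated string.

After 1 (tell()): offset=0
After 2 (read(4)): returned 'L50H', offset=4
After 3 (read(8)): returned '31ETAPXG', offset=12
After 4 (seek(-10, END)): offset=16
After 5 (read(4)): returned '2QFZ', offset=20
After 6 (read(6)): returned '95K1OX', offset=26
After 7 (read(3)): returned '', offset=26
After 8 (seek(-11, END)): offset=15
After 9 (seek(5, SET)): offset=5

Answer: L50H31ETAPXG2QFZ95K1OX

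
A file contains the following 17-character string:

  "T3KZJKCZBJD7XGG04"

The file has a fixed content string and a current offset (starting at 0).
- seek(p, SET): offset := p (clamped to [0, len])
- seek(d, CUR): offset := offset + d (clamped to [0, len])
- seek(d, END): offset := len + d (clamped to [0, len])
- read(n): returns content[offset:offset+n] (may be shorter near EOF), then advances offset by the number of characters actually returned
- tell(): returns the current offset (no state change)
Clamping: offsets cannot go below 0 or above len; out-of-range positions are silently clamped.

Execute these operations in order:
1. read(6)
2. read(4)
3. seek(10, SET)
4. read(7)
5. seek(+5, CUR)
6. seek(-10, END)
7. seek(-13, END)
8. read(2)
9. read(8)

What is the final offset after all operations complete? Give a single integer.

After 1 (read(6)): returned 'T3KZJK', offset=6
After 2 (read(4)): returned 'CZBJ', offset=10
After 3 (seek(10, SET)): offset=10
After 4 (read(7)): returned 'D7XGG04', offset=17
After 5 (seek(+5, CUR)): offset=17
After 6 (seek(-10, END)): offset=7
After 7 (seek(-13, END)): offset=4
After 8 (read(2)): returned 'JK', offset=6
After 9 (read(8)): returned 'CZBJD7XG', offset=14

Answer: 14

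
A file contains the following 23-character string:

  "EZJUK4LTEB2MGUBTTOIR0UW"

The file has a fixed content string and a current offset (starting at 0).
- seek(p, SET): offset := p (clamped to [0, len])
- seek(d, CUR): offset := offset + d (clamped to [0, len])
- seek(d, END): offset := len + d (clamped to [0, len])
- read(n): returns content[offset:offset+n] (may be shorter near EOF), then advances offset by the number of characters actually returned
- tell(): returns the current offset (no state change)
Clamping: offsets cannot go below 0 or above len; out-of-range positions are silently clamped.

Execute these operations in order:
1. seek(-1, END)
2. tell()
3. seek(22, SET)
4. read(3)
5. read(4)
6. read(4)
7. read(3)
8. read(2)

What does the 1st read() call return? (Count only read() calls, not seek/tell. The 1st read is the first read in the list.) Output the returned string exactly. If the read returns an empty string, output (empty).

After 1 (seek(-1, END)): offset=22
After 2 (tell()): offset=22
After 3 (seek(22, SET)): offset=22
After 4 (read(3)): returned 'W', offset=23
After 5 (read(4)): returned '', offset=23
After 6 (read(4)): returned '', offset=23
After 7 (read(3)): returned '', offset=23
After 8 (read(2)): returned '', offset=23

Answer: W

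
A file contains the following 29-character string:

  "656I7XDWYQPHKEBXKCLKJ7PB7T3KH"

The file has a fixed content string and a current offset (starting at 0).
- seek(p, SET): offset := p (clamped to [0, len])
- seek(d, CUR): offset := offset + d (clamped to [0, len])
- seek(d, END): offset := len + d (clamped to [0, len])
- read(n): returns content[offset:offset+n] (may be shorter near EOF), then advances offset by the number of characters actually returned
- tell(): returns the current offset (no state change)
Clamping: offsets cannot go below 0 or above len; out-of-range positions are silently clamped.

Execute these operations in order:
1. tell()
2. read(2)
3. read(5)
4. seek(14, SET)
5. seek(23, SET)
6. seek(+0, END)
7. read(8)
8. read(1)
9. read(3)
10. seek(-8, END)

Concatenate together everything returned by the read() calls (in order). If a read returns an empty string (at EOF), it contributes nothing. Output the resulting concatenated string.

After 1 (tell()): offset=0
After 2 (read(2)): returned '65', offset=2
After 3 (read(5)): returned '6I7XD', offset=7
After 4 (seek(14, SET)): offset=14
After 5 (seek(23, SET)): offset=23
After 6 (seek(+0, END)): offset=29
After 7 (read(8)): returned '', offset=29
After 8 (read(1)): returned '', offset=29
After 9 (read(3)): returned '', offset=29
After 10 (seek(-8, END)): offset=21

Answer: 656I7XD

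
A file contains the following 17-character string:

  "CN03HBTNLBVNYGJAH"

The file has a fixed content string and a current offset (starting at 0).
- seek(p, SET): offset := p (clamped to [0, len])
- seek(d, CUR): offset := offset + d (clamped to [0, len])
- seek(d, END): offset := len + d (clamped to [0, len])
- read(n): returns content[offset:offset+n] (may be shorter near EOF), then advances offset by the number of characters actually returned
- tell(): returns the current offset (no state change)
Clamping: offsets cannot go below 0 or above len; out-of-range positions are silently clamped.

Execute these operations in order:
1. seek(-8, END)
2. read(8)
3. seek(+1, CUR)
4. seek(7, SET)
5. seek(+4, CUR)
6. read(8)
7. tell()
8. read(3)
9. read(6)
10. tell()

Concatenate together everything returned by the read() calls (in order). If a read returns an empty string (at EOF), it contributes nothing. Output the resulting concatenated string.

After 1 (seek(-8, END)): offset=9
After 2 (read(8)): returned 'BVNYGJAH', offset=17
After 3 (seek(+1, CUR)): offset=17
After 4 (seek(7, SET)): offset=7
After 5 (seek(+4, CUR)): offset=11
After 6 (read(8)): returned 'NYGJAH', offset=17
After 7 (tell()): offset=17
After 8 (read(3)): returned '', offset=17
After 9 (read(6)): returned '', offset=17
After 10 (tell()): offset=17

Answer: BVNYGJAHNYGJAH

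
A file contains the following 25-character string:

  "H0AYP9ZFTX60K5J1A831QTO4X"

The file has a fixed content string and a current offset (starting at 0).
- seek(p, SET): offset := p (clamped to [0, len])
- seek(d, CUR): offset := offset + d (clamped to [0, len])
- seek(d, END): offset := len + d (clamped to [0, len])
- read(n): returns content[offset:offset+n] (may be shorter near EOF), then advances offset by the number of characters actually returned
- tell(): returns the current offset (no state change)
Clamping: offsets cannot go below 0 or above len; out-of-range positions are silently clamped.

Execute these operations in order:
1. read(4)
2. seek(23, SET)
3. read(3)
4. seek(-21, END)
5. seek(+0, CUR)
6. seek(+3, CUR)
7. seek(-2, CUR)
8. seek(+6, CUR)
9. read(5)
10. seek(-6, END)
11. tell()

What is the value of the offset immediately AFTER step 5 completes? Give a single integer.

Answer: 4

Derivation:
After 1 (read(4)): returned 'H0AY', offset=4
After 2 (seek(23, SET)): offset=23
After 3 (read(3)): returned '4X', offset=25
After 4 (seek(-21, END)): offset=4
After 5 (seek(+0, CUR)): offset=4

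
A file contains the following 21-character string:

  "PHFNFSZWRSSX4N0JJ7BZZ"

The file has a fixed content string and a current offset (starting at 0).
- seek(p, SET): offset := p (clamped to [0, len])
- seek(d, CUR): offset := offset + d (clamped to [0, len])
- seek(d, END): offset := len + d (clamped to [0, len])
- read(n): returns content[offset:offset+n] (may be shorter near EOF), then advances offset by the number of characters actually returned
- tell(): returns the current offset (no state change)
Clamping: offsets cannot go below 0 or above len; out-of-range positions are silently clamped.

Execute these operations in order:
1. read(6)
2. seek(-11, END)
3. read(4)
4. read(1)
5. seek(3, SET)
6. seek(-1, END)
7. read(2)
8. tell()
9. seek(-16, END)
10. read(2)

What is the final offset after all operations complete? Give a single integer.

Answer: 7

Derivation:
After 1 (read(6)): returned 'PHFNFS', offset=6
After 2 (seek(-11, END)): offset=10
After 3 (read(4)): returned 'SX4N', offset=14
After 4 (read(1)): returned '0', offset=15
After 5 (seek(3, SET)): offset=3
After 6 (seek(-1, END)): offset=20
After 7 (read(2)): returned 'Z', offset=21
After 8 (tell()): offset=21
After 9 (seek(-16, END)): offset=5
After 10 (read(2)): returned 'SZ', offset=7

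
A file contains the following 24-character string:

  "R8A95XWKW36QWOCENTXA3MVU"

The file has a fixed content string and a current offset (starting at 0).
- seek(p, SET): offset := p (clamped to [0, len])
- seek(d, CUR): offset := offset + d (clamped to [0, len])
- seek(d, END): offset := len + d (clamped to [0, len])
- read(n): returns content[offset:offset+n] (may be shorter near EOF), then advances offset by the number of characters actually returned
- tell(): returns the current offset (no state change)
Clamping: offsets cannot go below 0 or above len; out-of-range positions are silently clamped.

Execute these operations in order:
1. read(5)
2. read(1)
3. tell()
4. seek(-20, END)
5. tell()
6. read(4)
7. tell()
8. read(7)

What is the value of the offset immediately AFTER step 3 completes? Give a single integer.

Answer: 6

Derivation:
After 1 (read(5)): returned 'R8A95', offset=5
After 2 (read(1)): returned 'X', offset=6
After 3 (tell()): offset=6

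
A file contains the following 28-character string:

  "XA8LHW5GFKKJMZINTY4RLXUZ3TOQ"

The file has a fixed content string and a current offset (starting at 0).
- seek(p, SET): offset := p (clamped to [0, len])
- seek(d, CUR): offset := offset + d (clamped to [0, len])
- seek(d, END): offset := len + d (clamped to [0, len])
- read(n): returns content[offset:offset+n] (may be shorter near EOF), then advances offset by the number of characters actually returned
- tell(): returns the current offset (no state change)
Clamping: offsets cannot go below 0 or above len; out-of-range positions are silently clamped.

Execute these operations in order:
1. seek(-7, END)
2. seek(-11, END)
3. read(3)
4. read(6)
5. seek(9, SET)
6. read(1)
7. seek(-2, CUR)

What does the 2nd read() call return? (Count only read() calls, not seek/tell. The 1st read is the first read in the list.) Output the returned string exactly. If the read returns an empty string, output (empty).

Answer: LXUZ3T

Derivation:
After 1 (seek(-7, END)): offset=21
After 2 (seek(-11, END)): offset=17
After 3 (read(3)): returned 'Y4R', offset=20
After 4 (read(6)): returned 'LXUZ3T', offset=26
After 5 (seek(9, SET)): offset=9
After 6 (read(1)): returned 'K', offset=10
After 7 (seek(-2, CUR)): offset=8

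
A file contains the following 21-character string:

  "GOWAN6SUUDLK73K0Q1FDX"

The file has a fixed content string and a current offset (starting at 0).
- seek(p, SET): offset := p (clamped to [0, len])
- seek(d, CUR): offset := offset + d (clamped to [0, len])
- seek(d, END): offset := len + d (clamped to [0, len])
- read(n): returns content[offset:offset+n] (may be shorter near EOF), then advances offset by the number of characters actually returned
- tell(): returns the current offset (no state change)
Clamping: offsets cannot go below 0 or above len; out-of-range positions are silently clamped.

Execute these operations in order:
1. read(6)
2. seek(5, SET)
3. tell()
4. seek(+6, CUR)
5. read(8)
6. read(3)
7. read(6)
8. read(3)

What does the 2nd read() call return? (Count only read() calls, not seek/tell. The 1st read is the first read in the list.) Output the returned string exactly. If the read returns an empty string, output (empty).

Answer: K73K0Q1F

Derivation:
After 1 (read(6)): returned 'GOWAN6', offset=6
After 2 (seek(5, SET)): offset=5
After 3 (tell()): offset=5
After 4 (seek(+6, CUR)): offset=11
After 5 (read(8)): returned 'K73K0Q1F', offset=19
After 6 (read(3)): returned 'DX', offset=21
After 7 (read(6)): returned '', offset=21
After 8 (read(3)): returned '', offset=21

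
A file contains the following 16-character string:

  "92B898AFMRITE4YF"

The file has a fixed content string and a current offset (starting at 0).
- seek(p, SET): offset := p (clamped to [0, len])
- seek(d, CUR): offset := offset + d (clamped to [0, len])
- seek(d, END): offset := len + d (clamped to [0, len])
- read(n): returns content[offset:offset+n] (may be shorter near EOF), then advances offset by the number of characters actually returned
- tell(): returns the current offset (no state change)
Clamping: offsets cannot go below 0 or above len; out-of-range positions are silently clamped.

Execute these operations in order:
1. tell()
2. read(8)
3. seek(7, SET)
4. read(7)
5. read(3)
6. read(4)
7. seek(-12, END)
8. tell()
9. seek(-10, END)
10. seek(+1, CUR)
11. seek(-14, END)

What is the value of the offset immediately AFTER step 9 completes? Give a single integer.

After 1 (tell()): offset=0
After 2 (read(8)): returned '92B898AF', offset=8
After 3 (seek(7, SET)): offset=7
After 4 (read(7)): returned 'FMRITE4', offset=14
After 5 (read(3)): returned 'YF', offset=16
After 6 (read(4)): returned '', offset=16
After 7 (seek(-12, END)): offset=4
After 8 (tell()): offset=4
After 9 (seek(-10, END)): offset=6

Answer: 6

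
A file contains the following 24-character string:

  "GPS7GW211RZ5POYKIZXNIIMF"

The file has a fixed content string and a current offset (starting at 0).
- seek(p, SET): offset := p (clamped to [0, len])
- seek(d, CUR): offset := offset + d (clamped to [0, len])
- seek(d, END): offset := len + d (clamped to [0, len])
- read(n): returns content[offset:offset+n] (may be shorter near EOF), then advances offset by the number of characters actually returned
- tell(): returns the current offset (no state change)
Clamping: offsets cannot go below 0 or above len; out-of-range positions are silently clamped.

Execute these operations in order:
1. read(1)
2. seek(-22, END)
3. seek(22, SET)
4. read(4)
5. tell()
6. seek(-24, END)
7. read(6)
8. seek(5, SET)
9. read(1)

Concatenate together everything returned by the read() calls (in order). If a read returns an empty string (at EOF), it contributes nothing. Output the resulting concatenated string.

Answer: GMFGPS7GWW

Derivation:
After 1 (read(1)): returned 'G', offset=1
After 2 (seek(-22, END)): offset=2
After 3 (seek(22, SET)): offset=22
After 4 (read(4)): returned 'MF', offset=24
After 5 (tell()): offset=24
After 6 (seek(-24, END)): offset=0
After 7 (read(6)): returned 'GPS7GW', offset=6
After 8 (seek(5, SET)): offset=5
After 9 (read(1)): returned 'W', offset=6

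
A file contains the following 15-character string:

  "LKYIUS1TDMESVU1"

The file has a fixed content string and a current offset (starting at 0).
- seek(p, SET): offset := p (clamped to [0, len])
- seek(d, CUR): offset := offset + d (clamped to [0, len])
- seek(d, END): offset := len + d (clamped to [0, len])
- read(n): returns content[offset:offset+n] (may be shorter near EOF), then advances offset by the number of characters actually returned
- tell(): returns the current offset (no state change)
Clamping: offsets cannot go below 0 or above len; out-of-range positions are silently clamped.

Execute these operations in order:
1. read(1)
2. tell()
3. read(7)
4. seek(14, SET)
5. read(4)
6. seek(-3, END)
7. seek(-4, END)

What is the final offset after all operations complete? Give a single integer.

After 1 (read(1)): returned 'L', offset=1
After 2 (tell()): offset=1
After 3 (read(7)): returned 'KYIUS1T', offset=8
After 4 (seek(14, SET)): offset=14
After 5 (read(4)): returned '1', offset=15
After 6 (seek(-3, END)): offset=12
After 7 (seek(-4, END)): offset=11

Answer: 11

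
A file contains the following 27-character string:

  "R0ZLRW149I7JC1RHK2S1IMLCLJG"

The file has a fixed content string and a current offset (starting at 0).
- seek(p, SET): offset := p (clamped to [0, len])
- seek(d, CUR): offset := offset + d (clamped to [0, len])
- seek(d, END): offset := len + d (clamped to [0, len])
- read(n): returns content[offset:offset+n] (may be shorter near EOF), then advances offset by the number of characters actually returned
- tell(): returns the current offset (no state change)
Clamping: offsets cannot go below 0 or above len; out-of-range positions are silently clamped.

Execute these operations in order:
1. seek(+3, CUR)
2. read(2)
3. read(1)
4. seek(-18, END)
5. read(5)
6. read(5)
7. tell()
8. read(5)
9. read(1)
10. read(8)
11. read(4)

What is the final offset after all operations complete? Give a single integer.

After 1 (seek(+3, CUR)): offset=3
After 2 (read(2)): returned 'LR', offset=5
After 3 (read(1)): returned 'W', offset=6
After 4 (seek(-18, END)): offset=9
After 5 (read(5)): returned 'I7JC1', offset=14
After 6 (read(5)): returned 'RHK2S', offset=19
After 7 (tell()): offset=19
After 8 (read(5)): returned '1IMLC', offset=24
After 9 (read(1)): returned 'L', offset=25
After 10 (read(8)): returned 'JG', offset=27
After 11 (read(4)): returned '', offset=27

Answer: 27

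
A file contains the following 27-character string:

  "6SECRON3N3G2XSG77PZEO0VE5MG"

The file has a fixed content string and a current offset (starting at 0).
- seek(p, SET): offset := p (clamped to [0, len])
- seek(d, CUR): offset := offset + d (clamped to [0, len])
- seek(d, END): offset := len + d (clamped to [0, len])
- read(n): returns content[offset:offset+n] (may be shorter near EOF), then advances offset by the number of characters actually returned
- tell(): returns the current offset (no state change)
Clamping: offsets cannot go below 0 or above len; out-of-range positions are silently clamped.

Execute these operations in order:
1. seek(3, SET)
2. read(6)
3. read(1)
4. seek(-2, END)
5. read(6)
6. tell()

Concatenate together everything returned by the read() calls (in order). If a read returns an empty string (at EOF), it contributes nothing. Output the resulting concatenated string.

Answer: CRON3N3MG

Derivation:
After 1 (seek(3, SET)): offset=3
After 2 (read(6)): returned 'CRON3N', offset=9
After 3 (read(1)): returned '3', offset=10
After 4 (seek(-2, END)): offset=25
After 5 (read(6)): returned 'MG', offset=27
After 6 (tell()): offset=27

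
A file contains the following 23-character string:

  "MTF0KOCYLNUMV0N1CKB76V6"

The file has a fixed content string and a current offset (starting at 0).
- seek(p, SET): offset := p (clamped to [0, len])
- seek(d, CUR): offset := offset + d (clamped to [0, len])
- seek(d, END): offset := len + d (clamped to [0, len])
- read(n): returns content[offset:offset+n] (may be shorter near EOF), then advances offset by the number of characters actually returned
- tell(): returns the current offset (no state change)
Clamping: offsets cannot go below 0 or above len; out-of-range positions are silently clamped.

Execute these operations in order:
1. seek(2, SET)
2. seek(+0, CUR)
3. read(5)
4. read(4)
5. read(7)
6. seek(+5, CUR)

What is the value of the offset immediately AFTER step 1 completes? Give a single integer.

After 1 (seek(2, SET)): offset=2

Answer: 2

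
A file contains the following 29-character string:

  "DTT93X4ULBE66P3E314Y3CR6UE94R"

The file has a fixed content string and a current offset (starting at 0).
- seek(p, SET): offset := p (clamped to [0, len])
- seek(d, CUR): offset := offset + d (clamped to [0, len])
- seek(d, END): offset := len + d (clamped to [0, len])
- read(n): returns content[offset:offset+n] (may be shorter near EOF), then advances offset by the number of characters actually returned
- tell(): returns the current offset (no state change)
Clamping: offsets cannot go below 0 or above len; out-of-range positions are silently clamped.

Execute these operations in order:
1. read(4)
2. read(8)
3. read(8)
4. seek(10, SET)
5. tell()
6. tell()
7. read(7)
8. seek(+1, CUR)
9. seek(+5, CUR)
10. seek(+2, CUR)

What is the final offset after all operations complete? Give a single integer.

After 1 (read(4)): returned 'DTT9', offset=4
After 2 (read(8)): returned '3X4ULBE6', offset=12
After 3 (read(8)): returned '6P3E314Y', offset=20
After 4 (seek(10, SET)): offset=10
After 5 (tell()): offset=10
After 6 (tell()): offset=10
After 7 (read(7)): returned 'E66P3E3', offset=17
After 8 (seek(+1, CUR)): offset=18
After 9 (seek(+5, CUR)): offset=23
After 10 (seek(+2, CUR)): offset=25

Answer: 25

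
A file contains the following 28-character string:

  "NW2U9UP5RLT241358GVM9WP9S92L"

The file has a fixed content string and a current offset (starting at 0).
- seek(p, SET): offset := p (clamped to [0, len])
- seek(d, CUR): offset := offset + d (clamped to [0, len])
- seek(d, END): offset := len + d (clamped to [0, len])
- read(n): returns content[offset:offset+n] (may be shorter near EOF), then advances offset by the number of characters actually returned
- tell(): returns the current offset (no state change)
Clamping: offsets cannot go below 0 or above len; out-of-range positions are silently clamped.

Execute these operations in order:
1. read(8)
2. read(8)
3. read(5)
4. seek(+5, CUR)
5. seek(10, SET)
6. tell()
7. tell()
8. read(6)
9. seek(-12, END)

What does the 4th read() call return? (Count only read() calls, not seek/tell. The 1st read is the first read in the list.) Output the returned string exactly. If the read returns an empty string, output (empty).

After 1 (read(8)): returned 'NW2U9UP5', offset=8
After 2 (read(8)): returned 'RLT24135', offset=16
After 3 (read(5)): returned '8GVM9', offset=21
After 4 (seek(+5, CUR)): offset=26
After 5 (seek(10, SET)): offset=10
After 6 (tell()): offset=10
After 7 (tell()): offset=10
After 8 (read(6)): returned 'T24135', offset=16
After 9 (seek(-12, END)): offset=16

Answer: T24135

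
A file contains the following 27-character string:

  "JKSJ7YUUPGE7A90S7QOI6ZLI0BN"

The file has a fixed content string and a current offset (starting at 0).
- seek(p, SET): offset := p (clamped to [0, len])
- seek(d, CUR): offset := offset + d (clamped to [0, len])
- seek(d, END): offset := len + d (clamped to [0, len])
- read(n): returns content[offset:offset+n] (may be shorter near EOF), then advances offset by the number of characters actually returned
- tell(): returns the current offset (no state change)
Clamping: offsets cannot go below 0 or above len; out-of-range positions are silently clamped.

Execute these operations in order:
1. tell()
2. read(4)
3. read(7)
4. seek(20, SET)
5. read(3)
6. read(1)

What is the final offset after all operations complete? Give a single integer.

Answer: 24

Derivation:
After 1 (tell()): offset=0
After 2 (read(4)): returned 'JKSJ', offset=4
After 3 (read(7)): returned '7YUUPGE', offset=11
After 4 (seek(20, SET)): offset=20
After 5 (read(3)): returned '6ZL', offset=23
After 6 (read(1)): returned 'I', offset=24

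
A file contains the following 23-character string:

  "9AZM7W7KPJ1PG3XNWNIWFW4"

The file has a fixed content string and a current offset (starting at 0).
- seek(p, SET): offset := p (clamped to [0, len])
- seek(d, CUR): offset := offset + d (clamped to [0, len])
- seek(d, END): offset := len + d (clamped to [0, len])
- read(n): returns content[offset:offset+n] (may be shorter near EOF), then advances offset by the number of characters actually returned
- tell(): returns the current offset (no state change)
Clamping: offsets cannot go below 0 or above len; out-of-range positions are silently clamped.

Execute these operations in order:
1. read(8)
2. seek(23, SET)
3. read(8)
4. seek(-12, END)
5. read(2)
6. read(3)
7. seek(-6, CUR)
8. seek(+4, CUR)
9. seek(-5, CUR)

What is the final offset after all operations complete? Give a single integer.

Answer: 9

Derivation:
After 1 (read(8)): returned '9AZM7W7K', offset=8
After 2 (seek(23, SET)): offset=23
After 3 (read(8)): returned '', offset=23
After 4 (seek(-12, END)): offset=11
After 5 (read(2)): returned 'PG', offset=13
After 6 (read(3)): returned '3XN', offset=16
After 7 (seek(-6, CUR)): offset=10
After 8 (seek(+4, CUR)): offset=14
After 9 (seek(-5, CUR)): offset=9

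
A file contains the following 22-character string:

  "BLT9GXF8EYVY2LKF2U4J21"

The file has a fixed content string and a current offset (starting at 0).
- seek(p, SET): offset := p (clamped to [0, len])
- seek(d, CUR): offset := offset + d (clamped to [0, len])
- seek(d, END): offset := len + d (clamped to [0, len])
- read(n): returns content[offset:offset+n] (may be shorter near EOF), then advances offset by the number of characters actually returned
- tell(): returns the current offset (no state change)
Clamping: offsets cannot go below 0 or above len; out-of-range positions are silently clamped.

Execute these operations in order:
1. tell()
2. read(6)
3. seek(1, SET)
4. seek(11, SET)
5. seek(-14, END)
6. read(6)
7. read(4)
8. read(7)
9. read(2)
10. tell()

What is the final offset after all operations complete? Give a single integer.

Answer: 22

Derivation:
After 1 (tell()): offset=0
After 2 (read(6)): returned 'BLT9GX', offset=6
After 3 (seek(1, SET)): offset=1
After 4 (seek(11, SET)): offset=11
After 5 (seek(-14, END)): offset=8
After 6 (read(6)): returned 'EYVY2L', offset=14
After 7 (read(4)): returned 'KF2U', offset=18
After 8 (read(7)): returned '4J21', offset=22
After 9 (read(2)): returned '', offset=22
After 10 (tell()): offset=22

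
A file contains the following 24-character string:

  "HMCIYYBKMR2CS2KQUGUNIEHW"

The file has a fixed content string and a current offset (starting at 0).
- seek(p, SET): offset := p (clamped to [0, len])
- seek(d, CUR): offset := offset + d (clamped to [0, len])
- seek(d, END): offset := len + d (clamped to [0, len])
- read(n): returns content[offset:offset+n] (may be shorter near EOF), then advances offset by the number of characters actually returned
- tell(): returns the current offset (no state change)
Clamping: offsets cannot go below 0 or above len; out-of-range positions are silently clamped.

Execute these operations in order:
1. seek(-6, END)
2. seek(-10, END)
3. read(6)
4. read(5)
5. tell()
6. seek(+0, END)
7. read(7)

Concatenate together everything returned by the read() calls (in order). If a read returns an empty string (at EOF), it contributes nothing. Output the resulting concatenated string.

Answer: KQUGUNIEHW

Derivation:
After 1 (seek(-6, END)): offset=18
After 2 (seek(-10, END)): offset=14
After 3 (read(6)): returned 'KQUGUN', offset=20
After 4 (read(5)): returned 'IEHW', offset=24
After 5 (tell()): offset=24
After 6 (seek(+0, END)): offset=24
After 7 (read(7)): returned '', offset=24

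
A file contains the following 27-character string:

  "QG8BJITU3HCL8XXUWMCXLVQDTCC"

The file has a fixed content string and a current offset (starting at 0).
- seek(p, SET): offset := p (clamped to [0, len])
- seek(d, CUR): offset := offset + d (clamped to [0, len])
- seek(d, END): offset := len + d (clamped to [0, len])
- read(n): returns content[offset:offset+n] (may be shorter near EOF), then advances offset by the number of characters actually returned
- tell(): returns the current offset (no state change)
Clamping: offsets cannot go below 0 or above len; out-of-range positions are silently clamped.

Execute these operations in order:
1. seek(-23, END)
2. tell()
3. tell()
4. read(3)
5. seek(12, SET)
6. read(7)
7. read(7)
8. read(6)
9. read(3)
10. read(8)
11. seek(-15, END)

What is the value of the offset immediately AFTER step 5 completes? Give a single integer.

Answer: 12

Derivation:
After 1 (seek(-23, END)): offset=4
After 2 (tell()): offset=4
After 3 (tell()): offset=4
After 4 (read(3)): returned 'JIT', offset=7
After 5 (seek(12, SET)): offset=12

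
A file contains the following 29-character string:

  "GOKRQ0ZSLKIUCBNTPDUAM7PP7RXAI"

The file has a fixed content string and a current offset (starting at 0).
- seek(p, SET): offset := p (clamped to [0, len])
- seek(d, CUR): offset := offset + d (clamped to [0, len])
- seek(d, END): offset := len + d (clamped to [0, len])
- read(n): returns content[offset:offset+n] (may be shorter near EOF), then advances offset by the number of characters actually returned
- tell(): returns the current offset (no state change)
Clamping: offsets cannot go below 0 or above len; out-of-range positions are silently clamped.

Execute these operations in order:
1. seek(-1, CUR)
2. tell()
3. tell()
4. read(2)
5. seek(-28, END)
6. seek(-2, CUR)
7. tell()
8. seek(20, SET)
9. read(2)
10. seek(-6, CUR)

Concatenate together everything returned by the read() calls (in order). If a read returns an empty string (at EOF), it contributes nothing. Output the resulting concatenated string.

After 1 (seek(-1, CUR)): offset=0
After 2 (tell()): offset=0
After 3 (tell()): offset=0
After 4 (read(2)): returned 'GO', offset=2
After 5 (seek(-28, END)): offset=1
After 6 (seek(-2, CUR)): offset=0
After 7 (tell()): offset=0
After 8 (seek(20, SET)): offset=20
After 9 (read(2)): returned 'M7', offset=22
After 10 (seek(-6, CUR)): offset=16

Answer: GOM7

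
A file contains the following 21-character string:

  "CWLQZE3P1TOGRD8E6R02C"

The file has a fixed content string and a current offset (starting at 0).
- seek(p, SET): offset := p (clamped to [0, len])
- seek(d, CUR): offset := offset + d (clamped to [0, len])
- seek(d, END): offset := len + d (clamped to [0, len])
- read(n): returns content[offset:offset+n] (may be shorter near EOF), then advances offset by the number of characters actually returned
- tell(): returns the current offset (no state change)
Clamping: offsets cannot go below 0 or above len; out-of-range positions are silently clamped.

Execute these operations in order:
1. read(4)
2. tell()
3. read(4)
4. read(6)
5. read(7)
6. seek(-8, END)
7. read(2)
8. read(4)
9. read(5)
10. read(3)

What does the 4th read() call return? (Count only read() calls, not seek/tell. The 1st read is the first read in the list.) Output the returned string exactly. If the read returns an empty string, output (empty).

After 1 (read(4)): returned 'CWLQ', offset=4
After 2 (tell()): offset=4
After 3 (read(4)): returned 'ZE3P', offset=8
After 4 (read(6)): returned '1TOGRD', offset=14
After 5 (read(7)): returned '8E6R02C', offset=21
After 6 (seek(-8, END)): offset=13
After 7 (read(2)): returned 'D8', offset=15
After 8 (read(4)): returned 'E6R0', offset=19
After 9 (read(5)): returned '2C', offset=21
After 10 (read(3)): returned '', offset=21

Answer: 8E6R02C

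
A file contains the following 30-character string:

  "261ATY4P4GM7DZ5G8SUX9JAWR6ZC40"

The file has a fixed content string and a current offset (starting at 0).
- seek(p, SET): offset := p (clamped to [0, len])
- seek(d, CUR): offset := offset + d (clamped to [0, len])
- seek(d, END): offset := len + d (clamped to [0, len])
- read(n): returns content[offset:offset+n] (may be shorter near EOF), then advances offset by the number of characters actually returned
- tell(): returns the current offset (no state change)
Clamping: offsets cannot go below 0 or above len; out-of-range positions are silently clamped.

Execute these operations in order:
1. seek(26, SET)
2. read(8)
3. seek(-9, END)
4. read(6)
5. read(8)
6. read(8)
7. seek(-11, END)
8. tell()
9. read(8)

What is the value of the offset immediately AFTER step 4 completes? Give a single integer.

Answer: 27

Derivation:
After 1 (seek(26, SET)): offset=26
After 2 (read(8)): returned 'ZC40', offset=30
After 3 (seek(-9, END)): offset=21
After 4 (read(6)): returned 'JAWR6Z', offset=27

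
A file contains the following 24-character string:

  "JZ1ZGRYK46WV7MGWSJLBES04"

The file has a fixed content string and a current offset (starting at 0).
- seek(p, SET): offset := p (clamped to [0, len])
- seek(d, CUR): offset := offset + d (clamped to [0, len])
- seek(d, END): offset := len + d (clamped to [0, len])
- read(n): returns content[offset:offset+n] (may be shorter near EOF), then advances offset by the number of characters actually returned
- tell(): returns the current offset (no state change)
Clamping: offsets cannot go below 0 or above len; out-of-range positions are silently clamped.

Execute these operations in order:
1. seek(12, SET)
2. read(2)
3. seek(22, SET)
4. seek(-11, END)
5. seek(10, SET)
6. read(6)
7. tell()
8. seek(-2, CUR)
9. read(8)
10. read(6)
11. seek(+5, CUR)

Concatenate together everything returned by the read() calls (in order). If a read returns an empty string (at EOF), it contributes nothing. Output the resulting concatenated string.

After 1 (seek(12, SET)): offset=12
After 2 (read(2)): returned '7M', offset=14
After 3 (seek(22, SET)): offset=22
After 4 (seek(-11, END)): offset=13
After 5 (seek(10, SET)): offset=10
After 6 (read(6)): returned 'WV7MGW', offset=16
After 7 (tell()): offset=16
After 8 (seek(-2, CUR)): offset=14
After 9 (read(8)): returned 'GWSJLBES', offset=22
After 10 (read(6)): returned '04', offset=24
After 11 (seek(+5, CUR)): offset=24

Answer: 7MWV7MGWGWSJLBES04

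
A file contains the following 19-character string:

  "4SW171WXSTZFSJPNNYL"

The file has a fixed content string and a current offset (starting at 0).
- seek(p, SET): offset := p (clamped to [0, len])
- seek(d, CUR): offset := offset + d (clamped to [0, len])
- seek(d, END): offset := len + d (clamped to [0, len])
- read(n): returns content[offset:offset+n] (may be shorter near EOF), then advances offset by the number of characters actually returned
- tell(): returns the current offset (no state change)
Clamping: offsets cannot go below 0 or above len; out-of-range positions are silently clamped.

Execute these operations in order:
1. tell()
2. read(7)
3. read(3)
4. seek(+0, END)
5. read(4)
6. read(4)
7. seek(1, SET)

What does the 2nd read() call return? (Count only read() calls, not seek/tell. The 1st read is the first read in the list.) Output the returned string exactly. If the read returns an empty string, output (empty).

After 1 (tell()): offset=0
After 2 (read(7)): returned '4SW171W', offset=7
After 3 (read(3)): returned 'XST', offset=10
After 4 (seek(+0, END)): offset=19
After 5 (read(4)): returned '', offset=19
After 6 (read(4)): returned '', offset=19
After 7 (seek(1, SET)): offset=1

Answer: XST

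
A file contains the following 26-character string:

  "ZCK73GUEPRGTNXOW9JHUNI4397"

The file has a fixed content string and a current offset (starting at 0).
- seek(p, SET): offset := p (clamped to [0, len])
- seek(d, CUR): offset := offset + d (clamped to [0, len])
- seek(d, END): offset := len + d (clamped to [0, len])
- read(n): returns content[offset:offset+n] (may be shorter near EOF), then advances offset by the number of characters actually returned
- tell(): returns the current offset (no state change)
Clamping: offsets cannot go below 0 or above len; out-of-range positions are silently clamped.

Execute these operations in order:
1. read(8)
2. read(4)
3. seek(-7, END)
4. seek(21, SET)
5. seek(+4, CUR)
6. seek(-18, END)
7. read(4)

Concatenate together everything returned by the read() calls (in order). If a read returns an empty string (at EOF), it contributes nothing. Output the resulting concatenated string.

After 1 (read(8)): returned 'ZCK73GUE', offset=8
After 2 (read(4)): returned 'PRGT', offset=12
After 3 (seek(-7, END)): offset=19
After 4 (seek(21, SET)): offset=21
After 5 (seek(+4, CUR)): offset=25
After 6 (seek(-18, END)): offset=8
After 7 (read(4)): returned 'PRGT', offset=12

Answer: ZCK73GUEPRGTPRGT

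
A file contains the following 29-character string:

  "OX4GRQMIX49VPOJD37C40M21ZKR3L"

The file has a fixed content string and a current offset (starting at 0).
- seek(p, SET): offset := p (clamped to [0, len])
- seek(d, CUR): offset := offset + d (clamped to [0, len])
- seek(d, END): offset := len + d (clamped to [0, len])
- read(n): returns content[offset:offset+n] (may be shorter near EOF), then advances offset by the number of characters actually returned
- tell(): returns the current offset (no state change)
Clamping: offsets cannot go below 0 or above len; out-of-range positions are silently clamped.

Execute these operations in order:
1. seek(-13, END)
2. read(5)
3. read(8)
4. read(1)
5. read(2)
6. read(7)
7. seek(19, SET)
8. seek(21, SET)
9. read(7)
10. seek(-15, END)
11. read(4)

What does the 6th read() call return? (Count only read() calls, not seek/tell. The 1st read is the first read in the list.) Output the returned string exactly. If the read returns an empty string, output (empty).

Answer: M21ZKR3

Derivation:
After 1 (seek(-13, END)): offset=16
After 2 (read(5)): returned '37C40', offset=21
After 3 (read(8)): returned 'M21ZKR3L', offset=29
After 4 (read(1)): returned '', offset=29
After 5 (read(2)): returned '', offset=29
After 6 (read(7)): returned '', offset=29
After 7 (seek(19, SET)): offset=19
After 8 (seek(21, SET)): offset=21
After 9 (read(7)): returned 'M21ZKR3', offset=28
After 10 (seek(-15, END)): offset=14
After 11 (read(4)): returned 'JD37', offset=18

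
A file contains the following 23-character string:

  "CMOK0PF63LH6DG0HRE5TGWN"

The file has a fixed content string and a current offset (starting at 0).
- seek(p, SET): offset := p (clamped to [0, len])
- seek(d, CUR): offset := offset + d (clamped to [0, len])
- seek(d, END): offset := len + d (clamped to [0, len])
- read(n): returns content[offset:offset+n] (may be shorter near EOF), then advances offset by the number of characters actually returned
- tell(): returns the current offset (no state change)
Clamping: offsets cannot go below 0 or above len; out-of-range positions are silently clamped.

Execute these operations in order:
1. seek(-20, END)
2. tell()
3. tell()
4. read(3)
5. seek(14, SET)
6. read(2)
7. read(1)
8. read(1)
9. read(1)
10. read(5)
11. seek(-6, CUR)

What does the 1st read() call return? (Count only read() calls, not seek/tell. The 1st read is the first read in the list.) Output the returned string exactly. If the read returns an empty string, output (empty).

Answer: K0P

Derivation:
After 1 (seek(-20, END)): offset=3
After 2 (tell()): offset=3
After 3 (tell()): offset=3
After 4 (read(3)): returned 'K0P', offset=6
After 5 (seek(14, SET)): offset=14
After 6 (read(2)): returned '0H', offset=16
After 7 (read(1)): returned 'R', offset=17
After 8 (read(1)): returned 'E', offset=18
After 9 (read(1)): returned '5', offset=19
After 10 (read(5)): returned 'TGWN', offset=23
After 11 (seek(-6, CUR)): offset=17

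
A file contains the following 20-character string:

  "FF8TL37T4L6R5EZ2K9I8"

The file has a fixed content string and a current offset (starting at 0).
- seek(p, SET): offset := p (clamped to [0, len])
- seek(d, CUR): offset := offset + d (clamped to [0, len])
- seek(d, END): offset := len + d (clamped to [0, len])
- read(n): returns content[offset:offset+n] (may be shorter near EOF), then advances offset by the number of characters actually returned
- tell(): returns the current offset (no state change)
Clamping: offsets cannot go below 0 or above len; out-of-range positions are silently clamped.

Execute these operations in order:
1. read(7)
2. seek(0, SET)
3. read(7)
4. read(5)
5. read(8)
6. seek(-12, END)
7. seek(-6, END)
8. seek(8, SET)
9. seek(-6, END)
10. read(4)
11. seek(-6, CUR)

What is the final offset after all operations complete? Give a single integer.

Answer: 12

Derivation:
After 1 (read(7)): returned 'FF8TL37', offset=7
After 2 (seek(0, SET)): offset=0
After 3 (read(7)): returned 'FF8TL37', offset=7
After 4 (read(5)): returned 'T4L6R', offset=12
After 5 (read(8)): returned '5EZ2K9I8', offset=20
After 6 (seek(-12, END)): offset=8
After 7 (seek(-6, END)): offset=14
After 8 (seek(8, SET)): offset=8
After 9 (seek(-6, END)): offset=14
After 10 (read(4)): returned 'Z2K9', offset=18
After 11 (seek(-6, CUR)): offset=12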